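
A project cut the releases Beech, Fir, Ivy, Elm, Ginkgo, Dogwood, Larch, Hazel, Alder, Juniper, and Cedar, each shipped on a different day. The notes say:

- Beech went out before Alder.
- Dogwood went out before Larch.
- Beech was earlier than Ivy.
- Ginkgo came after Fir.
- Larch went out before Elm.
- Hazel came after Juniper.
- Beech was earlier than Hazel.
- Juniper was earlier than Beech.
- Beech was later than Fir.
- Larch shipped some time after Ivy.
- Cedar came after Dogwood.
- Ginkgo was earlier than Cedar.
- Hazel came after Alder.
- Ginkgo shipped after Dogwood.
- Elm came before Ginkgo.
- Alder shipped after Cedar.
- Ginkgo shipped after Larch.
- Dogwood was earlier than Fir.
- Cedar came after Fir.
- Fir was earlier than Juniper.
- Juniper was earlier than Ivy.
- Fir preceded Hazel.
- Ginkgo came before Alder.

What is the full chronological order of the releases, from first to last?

Dogwood, Fir, Juniper, Beech, Ivy, Larch, Elm, Ginkgo, Cedar, Alder, Hazel

The constraints fix every adjacent pair, so only one ordering works:
Dogwood → Fir → Juniper → Beech → Ivy → Larch → Elm → Ginkgo → Cedar → Alder → Hazel.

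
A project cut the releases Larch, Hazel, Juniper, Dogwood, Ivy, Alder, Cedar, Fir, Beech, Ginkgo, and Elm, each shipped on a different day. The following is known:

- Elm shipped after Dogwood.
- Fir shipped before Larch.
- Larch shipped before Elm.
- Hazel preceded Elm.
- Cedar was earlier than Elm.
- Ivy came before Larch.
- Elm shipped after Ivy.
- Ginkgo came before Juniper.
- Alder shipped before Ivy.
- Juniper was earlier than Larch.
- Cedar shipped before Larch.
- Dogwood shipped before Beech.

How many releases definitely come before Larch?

Directly stated before Larch: Cedar, Fir, Ivy, and Juniper.
Alder reaches Larch via Alder → Ivy → Larch.
Ginkgo reaches Larch via Ginkgo → Juniper → Larch.
That's Alder, Cedar, Fir, Ginkgo, Ivy, and Juniper — 6 in all.

6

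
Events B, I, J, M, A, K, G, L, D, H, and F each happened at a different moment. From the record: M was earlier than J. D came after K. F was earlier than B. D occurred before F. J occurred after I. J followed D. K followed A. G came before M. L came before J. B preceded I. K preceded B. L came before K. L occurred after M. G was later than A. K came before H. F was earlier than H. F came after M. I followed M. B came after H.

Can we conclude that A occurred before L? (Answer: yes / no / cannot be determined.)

yes

Chain the constraints: A → G → M → L. Each link is directly stated, so A comes before L.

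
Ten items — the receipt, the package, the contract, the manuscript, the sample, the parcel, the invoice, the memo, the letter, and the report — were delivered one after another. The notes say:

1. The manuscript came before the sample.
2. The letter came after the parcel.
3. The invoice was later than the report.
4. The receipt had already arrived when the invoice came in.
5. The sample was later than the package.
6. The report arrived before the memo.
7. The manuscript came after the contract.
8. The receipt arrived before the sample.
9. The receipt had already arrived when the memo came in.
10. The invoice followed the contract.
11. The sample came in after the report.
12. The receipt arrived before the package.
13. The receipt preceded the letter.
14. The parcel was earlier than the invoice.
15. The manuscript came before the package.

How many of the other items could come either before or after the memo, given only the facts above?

Forced before the memo: the receipt and the report.
That leaves the contract, the invoice, the letter, the manuscript, the package, the parcel, and the sample with no forced order relative to the memo — 7.

7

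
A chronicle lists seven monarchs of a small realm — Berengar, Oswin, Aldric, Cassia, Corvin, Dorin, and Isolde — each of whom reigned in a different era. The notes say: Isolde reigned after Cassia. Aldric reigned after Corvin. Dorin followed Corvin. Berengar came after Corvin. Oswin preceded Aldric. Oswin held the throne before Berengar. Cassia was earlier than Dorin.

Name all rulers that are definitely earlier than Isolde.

Cassia

Directly stated before Isolde: Cassia.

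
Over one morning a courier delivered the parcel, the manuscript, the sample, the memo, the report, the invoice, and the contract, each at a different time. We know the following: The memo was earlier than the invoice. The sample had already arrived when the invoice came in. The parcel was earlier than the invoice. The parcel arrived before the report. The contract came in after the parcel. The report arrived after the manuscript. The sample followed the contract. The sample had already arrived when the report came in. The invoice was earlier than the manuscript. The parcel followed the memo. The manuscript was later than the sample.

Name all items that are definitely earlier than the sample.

Directly stated before the sample: the contract.
The memo reaches the sample via the memo → the parcel → the contract → the sample.
The parcel reaches the sample via the parcel → the contract → the sample.
No chain forces the invoice (or any of the others) ahead of the sample.

the contract, the memo, the parcel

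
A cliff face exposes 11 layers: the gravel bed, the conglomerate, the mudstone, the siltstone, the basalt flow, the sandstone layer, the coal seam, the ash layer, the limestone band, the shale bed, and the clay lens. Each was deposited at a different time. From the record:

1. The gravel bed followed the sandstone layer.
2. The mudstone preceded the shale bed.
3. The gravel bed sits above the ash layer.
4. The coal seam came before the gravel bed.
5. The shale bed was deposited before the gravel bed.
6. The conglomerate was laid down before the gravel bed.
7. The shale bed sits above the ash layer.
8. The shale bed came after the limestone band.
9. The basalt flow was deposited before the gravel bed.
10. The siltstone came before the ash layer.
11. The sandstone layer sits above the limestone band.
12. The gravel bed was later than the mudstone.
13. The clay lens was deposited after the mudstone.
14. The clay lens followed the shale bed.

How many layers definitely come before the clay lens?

5

Directly stated before the clay lens: the mudstone and the shale bed.
The ash layer reaches the clay lens via the ash layer → the shale bed → the clay lens.
The limestone band reaches the clay lens via the limestone band → the shale bed → the clay lens.
The siltstone reaches the clay lens via the siltstone → the ash layer → the shale bed → the clay lens.
No chain forces the sandstone layer (or any of the others) ahead of the clay lens.
That's the ash layer, the limestone band, the mudstone, the shale bed, and the siltstone — 5 in all.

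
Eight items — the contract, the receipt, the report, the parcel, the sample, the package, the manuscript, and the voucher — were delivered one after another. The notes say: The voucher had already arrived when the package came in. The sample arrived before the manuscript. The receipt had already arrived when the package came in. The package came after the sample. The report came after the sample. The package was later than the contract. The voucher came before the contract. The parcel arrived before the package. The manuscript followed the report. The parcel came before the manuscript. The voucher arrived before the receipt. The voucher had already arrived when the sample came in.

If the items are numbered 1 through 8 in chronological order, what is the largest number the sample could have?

The sample must come before the manuscript, the package, and the report — 3 items forced after it.
Everything else can be placed before the sample in some valid order, so the sample can sit as late as position 8 − 3 = 5.

5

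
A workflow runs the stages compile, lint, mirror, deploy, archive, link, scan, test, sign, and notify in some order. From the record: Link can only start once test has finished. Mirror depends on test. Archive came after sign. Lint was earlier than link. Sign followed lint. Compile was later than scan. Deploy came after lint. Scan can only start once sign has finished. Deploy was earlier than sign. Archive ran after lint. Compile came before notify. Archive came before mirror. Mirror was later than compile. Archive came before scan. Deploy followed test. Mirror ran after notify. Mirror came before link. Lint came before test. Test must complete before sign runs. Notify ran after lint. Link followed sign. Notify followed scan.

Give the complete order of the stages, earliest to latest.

lint, test, deploy, sign, archive, scan, compile, notify, mirror, link

The constraints fix every adjacent pair, so only one ordering works:
lint → test → deploy → sign → archive → scan → compile → notify → mirror → link.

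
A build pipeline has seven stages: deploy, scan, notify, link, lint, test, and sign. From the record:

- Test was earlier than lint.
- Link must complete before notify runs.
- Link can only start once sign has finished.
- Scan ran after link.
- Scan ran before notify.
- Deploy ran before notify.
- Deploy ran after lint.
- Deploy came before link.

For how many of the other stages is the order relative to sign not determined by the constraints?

3

Forced after sign: link, notify, and scan.
That leaves deploy, lint, and test with no forced order relative to sign — 3.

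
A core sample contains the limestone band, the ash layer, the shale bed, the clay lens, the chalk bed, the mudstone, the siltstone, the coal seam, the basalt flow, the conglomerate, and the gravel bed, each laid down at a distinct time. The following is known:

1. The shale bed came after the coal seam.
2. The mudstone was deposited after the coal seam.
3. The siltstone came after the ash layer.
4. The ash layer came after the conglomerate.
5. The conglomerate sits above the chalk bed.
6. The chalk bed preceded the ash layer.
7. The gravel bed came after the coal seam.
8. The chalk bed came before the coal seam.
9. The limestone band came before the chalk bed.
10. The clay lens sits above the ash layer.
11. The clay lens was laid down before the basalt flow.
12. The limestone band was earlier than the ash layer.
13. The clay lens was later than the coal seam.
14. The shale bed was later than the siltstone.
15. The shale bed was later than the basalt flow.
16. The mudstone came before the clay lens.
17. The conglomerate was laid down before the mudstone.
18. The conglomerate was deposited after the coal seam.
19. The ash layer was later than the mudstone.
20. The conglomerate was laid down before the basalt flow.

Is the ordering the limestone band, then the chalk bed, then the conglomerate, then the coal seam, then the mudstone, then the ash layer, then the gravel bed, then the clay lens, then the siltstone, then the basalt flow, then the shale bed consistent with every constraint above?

no

The constraints require the coal seam before the conglomerate, but in the proposed sequence the conglomerate appears ahead of the coal seam. That one violation is enough.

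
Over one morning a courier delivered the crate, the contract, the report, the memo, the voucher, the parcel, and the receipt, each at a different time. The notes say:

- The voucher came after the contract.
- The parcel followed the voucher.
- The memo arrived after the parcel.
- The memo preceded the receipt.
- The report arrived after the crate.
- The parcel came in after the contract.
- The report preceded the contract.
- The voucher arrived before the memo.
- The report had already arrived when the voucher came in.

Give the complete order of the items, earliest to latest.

The constraints fix every adjacent pair, so only one ordering works:
the crate → the report → the contract → the voucher → the parcel → the memo → the receipt.

the crate, the report, the contract, the voucher, the parcel, the memo, the receipt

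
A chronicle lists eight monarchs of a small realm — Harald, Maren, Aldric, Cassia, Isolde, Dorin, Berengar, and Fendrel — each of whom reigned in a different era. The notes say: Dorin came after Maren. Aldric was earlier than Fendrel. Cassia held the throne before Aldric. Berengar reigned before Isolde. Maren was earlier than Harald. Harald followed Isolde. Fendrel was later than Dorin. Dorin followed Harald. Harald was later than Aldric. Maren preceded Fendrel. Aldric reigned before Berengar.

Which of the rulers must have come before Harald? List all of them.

Directly stated before Harald: Aldric, Isolde, and Maren.
Berengar reaches Harald via Berengar → Isolde → Harald.
Cassia reaches Harald via Cassia → Aldric → Harald.

Aldric, Berengar, Cassia, Isolde, Maren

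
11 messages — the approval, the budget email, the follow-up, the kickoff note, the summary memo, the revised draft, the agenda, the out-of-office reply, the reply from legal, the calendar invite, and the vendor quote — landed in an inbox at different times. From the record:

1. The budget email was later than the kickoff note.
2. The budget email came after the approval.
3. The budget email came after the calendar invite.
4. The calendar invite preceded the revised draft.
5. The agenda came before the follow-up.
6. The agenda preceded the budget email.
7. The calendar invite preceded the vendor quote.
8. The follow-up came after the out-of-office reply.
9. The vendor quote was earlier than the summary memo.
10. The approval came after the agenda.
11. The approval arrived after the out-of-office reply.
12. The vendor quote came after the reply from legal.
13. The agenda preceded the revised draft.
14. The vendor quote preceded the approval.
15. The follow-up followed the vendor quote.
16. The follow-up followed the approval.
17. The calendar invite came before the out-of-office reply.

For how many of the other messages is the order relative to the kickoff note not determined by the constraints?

9

Forced after the kickoff note: the budget email.
That leaves the agenda, the approval, the calendar invite, the follow-up, the out-of-office reply, the reply from legal, the revised draft, the summary memo, and the vendor quote with no forced order relative to the kickoff note — 9.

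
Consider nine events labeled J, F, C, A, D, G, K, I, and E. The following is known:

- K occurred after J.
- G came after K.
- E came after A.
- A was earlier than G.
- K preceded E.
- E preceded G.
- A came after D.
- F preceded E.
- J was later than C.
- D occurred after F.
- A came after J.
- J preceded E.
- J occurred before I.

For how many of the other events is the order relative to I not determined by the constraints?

6

Forced before I: C and J.
That leaves A, D, E, F, G, and K with no forced order relative to I — 6.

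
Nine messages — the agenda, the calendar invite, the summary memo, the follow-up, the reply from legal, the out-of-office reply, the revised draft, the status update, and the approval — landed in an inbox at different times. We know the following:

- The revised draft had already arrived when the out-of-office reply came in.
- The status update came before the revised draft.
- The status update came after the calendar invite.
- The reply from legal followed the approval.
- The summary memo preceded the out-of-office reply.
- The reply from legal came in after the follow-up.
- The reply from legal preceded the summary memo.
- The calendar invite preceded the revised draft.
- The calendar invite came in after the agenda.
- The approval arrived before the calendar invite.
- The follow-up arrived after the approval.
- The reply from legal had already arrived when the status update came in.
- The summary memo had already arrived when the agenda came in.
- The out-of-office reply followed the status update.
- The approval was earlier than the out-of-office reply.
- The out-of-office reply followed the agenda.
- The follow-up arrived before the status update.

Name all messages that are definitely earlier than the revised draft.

Directly stated before the revised draft: the calendar invite and the status update.
The agenda reaches the revised draft via the agenda → the calendar invite → the revised draft.
The approval reaches the revised draft via the approval → the calendar invite → the revised draft.
The follow-up reaches the revised draft via the follow-up → the status update → the revised draft.
Likewise the reply from legal and the summary memo each reach the revised draft by chaining the stated constraints.
No chain forces the out-of-office reply ahead of the revised draft.

the agenda, the approval, the calendar invite, the follow-up, the reply from legal, the status update, the summary memo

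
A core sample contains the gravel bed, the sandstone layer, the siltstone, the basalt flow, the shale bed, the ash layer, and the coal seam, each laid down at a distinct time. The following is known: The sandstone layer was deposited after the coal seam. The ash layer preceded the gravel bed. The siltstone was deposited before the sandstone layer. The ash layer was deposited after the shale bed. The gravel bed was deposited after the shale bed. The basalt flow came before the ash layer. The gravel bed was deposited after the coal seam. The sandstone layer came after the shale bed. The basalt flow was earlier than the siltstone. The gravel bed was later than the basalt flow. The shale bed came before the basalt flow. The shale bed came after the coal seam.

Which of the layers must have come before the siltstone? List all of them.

the basalt flow, the coal seam, the shale bed

Directly stated before the siltstone: the basalt flow.
The coal seam reaches the siltstone via the coal seam → the shale bed → the basalt flow → the siltstone.
The shale bed reaches the siltstone via the shale bed → the basalt flow → the siltstone.
No chain forces the sandstone layer (or any of the others) ahead of the siltstone.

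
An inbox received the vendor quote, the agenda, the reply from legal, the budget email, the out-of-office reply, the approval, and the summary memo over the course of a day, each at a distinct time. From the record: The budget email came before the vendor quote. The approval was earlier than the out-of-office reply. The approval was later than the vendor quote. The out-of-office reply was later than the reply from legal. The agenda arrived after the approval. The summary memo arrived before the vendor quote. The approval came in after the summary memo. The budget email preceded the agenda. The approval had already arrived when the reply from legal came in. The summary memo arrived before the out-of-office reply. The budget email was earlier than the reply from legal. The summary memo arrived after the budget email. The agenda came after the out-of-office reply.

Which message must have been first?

the budget email

The budget email has a chain of constraints placing it before every other message, so the budget email must be first.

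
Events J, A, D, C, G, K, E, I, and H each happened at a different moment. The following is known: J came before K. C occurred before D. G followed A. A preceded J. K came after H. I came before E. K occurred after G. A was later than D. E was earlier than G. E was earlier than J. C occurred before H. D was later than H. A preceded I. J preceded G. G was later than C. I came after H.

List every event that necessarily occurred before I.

A, C, D, H

Directly stated before I: A and H.
C reaches I via C → H → I.
D reaches I via D → A → I.
No chain forces J (or any of the others) ahead of I.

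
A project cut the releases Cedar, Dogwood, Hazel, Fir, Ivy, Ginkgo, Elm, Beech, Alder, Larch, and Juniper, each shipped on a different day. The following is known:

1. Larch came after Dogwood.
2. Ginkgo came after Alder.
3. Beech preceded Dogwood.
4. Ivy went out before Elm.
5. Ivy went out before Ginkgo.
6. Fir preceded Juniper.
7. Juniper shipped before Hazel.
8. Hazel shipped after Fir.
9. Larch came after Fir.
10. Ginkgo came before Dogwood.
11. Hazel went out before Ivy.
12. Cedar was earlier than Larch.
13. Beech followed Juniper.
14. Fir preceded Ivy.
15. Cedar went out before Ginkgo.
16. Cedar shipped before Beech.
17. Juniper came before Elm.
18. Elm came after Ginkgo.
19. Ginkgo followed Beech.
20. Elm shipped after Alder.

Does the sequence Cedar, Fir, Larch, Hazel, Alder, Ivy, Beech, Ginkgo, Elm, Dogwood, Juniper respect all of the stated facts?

no

The constraints require Juniper before Hazel, but in the proposed sequence Hazel appears ahead of Juniper. That one violation is enough.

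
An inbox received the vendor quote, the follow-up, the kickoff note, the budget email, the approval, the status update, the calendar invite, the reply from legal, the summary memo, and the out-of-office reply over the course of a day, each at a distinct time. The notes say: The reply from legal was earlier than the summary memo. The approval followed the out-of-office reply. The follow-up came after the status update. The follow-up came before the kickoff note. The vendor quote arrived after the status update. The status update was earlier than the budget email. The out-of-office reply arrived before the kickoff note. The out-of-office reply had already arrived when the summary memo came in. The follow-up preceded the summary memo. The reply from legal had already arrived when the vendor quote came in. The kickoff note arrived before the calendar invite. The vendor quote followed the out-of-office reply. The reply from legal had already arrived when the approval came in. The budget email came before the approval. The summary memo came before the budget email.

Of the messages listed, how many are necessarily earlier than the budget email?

Directly stated before the budget email: the status update and the summary memo.
The follow-up reaches the budget email via the follow-up → the summary memo → the budget email.
The out-of-office reply reaches the budget email via the out-of-office reply → the summary memo → the budget email.
The reply from legal reaches the budget email via the reply from legal → the summary memo → the budget email.
That's the follow-up, the out-of-office reply, the reply from legal, the status update, and the summary memo — 5 in all.

5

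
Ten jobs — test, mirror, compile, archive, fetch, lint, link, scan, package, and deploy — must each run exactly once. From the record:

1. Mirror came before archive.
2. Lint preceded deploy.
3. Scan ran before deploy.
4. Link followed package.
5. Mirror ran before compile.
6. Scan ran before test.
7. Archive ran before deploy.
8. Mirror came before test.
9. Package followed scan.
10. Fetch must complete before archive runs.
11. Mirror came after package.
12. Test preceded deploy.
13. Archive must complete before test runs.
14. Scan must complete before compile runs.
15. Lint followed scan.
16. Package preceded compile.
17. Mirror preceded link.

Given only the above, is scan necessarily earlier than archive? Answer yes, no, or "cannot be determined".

Chain the constraints: scan → package → mirror → archive. Each link is directly stated, so scan comes before archive.

yes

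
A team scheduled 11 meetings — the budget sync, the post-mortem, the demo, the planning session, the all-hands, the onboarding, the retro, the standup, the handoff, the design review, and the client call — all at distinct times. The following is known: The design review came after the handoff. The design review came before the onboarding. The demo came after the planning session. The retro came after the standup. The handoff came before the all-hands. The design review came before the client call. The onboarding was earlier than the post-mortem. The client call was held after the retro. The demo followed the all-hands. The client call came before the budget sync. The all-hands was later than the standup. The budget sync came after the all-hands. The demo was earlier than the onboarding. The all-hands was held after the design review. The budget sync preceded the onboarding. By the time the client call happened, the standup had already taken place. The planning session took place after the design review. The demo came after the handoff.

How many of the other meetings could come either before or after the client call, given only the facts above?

3

Forced before the client call: the design review, the handoff, the retro, and the standup; forced after the client call: the budget sync, the onboarding, and the post-mortem.
That leaves the all-hands, the demo, and the planning session with no forced order relative to the client call — 3.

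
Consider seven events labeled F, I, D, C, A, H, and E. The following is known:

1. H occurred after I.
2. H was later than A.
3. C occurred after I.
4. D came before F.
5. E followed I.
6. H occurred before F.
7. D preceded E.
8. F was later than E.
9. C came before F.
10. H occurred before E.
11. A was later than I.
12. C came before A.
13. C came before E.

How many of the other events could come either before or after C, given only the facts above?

Forced before C: I; forced after C: A, E, F, and H.
That leaves D with no forced order relative to C — 1.

1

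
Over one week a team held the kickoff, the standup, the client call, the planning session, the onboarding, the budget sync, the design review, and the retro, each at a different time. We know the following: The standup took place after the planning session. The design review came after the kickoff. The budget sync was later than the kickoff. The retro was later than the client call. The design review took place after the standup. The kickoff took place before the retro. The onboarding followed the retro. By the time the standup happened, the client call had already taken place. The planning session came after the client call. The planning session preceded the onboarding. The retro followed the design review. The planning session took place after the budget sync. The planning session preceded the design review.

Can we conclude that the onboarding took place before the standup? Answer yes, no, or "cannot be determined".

no

Tracing the constraints gives the standup → the design review → the retro → the onboarding, so the standup must come before the onboarding.
That means the onboarding cannot be before the standup.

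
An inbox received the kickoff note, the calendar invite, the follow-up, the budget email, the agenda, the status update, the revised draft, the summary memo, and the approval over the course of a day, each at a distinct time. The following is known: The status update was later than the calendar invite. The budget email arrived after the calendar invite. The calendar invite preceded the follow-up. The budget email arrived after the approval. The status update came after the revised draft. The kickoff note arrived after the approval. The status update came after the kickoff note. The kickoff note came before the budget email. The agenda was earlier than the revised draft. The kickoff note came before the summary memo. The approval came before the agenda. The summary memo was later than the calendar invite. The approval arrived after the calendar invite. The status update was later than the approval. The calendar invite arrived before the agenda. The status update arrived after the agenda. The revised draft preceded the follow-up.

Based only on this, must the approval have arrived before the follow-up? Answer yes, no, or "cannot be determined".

yes

Chain the constraints: the approval → the agenda → the revised draft → the follow-up. Each link is directly stated, so the approval comes before the follow-up.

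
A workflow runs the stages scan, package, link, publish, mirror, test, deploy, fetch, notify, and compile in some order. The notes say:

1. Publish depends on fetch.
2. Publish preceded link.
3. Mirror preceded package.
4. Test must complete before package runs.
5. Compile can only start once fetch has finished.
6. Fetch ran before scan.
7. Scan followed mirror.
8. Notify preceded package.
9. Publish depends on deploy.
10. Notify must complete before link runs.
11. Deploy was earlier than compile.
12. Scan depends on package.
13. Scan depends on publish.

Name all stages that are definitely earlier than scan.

deploy, fetch, mirror, notify, package, publish, test

Directly stated before scan: fetch, mirror, package, and publish.
Deploy reaches scan via deploy → publish → scan.
Notify reaches scan via notify → package → scan.
Test reaches scan via test → package → scan.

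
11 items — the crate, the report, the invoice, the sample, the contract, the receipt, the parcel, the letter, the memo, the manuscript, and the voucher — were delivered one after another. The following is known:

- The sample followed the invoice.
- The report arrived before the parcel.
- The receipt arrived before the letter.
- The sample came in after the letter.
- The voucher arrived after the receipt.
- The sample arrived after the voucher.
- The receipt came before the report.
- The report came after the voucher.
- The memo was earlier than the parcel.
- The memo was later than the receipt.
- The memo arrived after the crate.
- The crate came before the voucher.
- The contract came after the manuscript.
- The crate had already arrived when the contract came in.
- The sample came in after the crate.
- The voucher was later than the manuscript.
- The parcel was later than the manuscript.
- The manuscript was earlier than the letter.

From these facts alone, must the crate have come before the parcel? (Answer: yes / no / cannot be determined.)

Chain the constraints: the crate → the memo → the parcel. Each link is directly stated, so the crate comes before the parcel.

yes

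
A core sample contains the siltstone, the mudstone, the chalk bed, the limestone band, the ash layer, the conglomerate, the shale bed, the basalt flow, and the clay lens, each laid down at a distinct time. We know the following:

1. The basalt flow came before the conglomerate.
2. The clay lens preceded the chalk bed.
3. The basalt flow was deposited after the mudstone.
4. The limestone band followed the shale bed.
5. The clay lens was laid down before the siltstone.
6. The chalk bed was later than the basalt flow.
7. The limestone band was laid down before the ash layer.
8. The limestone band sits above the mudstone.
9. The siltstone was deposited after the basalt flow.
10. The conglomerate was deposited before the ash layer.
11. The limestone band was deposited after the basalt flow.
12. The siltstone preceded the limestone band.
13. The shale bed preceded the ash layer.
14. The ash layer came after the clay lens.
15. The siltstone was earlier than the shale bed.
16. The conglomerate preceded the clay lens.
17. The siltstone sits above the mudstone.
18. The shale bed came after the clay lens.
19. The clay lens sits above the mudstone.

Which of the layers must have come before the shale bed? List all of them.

Directly stated before the shale bed: the clay lens and the siltstone.
The basalt flow reaches the shale bed via the basalt flow → the siltstone → the shale bed.
The conglomerate reaches the shale bed via the conglomerate → the clay lens → the shale bed.
The mudstone reaches the shale bed via the mudstone → the siltstone → the shale bed.
No chain forces the ash layer (or any of the others) ahead of the shale bed.

the basalt flow, the clay lens, the conglomerate, the mudstone, the siltstone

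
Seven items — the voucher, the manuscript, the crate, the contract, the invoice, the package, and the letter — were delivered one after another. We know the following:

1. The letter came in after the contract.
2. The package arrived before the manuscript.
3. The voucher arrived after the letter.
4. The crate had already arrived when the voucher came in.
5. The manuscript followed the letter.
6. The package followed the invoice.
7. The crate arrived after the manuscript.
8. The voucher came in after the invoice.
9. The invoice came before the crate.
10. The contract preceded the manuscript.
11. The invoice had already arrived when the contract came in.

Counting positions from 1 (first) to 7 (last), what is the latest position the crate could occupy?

The crate must come before the voucher — 1 item forced after it.
Everything else can be placed before the crate in some valid order, so the crate can sit as late as position 7 − 1 = 6.

6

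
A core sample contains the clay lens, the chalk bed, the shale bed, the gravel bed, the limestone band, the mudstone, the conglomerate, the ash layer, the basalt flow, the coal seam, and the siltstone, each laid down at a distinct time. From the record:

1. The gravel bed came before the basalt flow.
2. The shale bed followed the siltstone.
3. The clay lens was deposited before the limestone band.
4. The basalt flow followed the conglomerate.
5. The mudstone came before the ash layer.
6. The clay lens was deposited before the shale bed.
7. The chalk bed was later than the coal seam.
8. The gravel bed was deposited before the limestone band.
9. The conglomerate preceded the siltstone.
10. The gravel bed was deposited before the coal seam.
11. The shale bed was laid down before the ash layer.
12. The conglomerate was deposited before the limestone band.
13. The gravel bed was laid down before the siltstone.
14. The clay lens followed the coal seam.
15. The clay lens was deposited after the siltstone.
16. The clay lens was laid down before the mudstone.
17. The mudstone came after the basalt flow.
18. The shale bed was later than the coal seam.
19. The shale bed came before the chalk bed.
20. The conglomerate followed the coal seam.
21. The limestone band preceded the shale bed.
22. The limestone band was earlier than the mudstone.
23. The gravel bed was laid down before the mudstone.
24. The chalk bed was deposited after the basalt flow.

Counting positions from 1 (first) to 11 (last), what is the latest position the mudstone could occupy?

The mudstone must come before the ash layer — 1 layer forced after it.
Everything else can be placed before the mudstone in some valid order, so the mudstone can sit as late as position 11 − 1 = 10.

10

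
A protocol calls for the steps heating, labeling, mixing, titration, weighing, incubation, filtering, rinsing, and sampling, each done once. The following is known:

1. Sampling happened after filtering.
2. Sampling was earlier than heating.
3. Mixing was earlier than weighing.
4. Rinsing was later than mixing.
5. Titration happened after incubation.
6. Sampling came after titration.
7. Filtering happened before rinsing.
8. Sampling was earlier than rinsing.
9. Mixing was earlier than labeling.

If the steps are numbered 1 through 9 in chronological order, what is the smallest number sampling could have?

Filtering, incubation, and titration must all come before sampling — 3 forced predecessors.
Nothing else is forced ahead of sampling, so its earliest slot is position 3 + 1 = 4.

4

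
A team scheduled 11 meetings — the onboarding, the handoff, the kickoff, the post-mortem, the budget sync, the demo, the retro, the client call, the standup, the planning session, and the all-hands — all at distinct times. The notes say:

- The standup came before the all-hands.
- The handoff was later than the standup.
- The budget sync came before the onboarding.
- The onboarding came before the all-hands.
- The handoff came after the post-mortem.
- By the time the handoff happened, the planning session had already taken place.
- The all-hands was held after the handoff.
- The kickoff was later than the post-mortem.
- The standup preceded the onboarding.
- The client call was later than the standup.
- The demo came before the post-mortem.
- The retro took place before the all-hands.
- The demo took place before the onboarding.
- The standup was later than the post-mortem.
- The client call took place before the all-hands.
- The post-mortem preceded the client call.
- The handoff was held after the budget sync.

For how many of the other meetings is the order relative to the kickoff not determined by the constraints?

Forced before the kickoff: the demo and the post-mortem.
That leaves the all-hands, the budget sync, the client call, the handoff, the onboarding, the planning session, the retro, and the standup with no forced order relative to the kickoff — 8.

8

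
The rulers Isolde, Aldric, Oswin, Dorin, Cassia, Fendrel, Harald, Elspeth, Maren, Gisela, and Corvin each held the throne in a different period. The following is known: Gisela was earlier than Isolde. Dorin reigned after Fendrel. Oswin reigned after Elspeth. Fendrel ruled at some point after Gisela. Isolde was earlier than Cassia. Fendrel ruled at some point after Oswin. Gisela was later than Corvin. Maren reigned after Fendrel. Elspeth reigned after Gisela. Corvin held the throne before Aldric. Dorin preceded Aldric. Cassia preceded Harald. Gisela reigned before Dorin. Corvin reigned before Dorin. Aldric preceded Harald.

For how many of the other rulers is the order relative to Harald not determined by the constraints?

1

Forced before Harald: Aldric, Cassia, Corvin, Dorin, Elspeth, Fendrel, Gisela, Isolde, and Oswin.
That leaves Maren with no forced order relative to Harald — 1.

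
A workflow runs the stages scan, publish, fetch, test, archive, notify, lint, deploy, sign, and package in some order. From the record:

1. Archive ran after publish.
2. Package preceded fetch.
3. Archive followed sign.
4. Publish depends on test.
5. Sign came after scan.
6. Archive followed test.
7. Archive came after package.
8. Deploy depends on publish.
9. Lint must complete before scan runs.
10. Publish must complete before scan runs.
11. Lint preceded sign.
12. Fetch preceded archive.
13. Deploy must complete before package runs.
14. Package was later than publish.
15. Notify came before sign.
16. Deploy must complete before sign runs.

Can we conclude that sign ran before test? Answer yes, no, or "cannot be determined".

Tracing the constraints gives test → publish → scan → sign, so test must come before sign.
That means sign cannot be before test.

no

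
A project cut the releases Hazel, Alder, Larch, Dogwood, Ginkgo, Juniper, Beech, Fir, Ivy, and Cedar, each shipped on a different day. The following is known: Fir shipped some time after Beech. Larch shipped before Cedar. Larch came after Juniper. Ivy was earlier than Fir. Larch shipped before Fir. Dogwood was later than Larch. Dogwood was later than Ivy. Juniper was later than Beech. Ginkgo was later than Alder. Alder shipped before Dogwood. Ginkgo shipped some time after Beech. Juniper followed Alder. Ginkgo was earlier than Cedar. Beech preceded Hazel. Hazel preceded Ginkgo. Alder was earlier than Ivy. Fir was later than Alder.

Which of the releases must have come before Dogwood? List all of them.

Directly stated before Dogwood: Alder, Ivy, and Larch.
Beech reaches Dogwood via Beech → Juniper → Larch → Dogwood.
Juniper reaches Dogwood via Juniper → Larch → Dogwood.
No chain forces Fir (or any of the others) ahead of Dogwood.

Alder, Beech, Ivy, Juniper, Larch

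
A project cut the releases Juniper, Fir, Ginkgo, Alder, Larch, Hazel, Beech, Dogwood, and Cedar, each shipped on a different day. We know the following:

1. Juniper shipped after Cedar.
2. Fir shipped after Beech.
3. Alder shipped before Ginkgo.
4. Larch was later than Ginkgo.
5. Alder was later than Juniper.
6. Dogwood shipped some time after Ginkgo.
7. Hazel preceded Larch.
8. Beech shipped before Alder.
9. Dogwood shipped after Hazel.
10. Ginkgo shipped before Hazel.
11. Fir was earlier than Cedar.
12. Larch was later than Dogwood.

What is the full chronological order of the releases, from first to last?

The constraints fix every adjacent pair, so only one ordering works:
Beech → Fir → Cedar → Juniper → Alder → Ginkgo → Hazel → Dogwood → Larch.

Beech, Fir, Cedar, Juniper, Alder, Ginkgo, Hazel, Dogwood, Larch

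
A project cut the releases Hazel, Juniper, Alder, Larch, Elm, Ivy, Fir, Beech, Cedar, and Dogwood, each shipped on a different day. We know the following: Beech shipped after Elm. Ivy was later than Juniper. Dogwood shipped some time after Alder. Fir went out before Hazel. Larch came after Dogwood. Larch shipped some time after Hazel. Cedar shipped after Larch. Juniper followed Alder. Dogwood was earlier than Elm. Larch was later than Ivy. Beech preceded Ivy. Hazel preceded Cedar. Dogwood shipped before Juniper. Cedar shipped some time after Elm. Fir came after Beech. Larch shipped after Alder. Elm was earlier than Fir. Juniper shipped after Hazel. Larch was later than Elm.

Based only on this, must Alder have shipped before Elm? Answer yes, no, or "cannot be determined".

Chain the constraints: Alder → Dogwood → Elm. Each link is directly stated, so Alder comes before Elm.

yes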